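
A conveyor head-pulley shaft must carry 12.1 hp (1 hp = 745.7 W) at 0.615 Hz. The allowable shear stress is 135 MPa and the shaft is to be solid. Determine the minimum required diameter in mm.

ω = 2π·0.615 = 3.864 rad/s, so T = P/ω = 12.1×745.7 / 3.864 = 2335 N·m.
For a solid shaft τ_max = 16T/(πd³), so d = (16T/(π τ_allow))^(1/3) = (16·2335/(π·1.35×10^8))^(1/3) = 0.04449 m.

44.5 mm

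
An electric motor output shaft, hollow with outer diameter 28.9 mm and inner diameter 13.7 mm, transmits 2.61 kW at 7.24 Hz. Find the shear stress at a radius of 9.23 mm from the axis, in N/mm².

8.14 N/mm²

ω = 2π·7.24 = 45.49 rad/s, so T = P/ω = 2.61×10³ / 45.49 = 57.37 N·m.
J = π(d_o⁴ − d_i⁴)/32 = π(0.0289⁴ − 0.0137⁴)/32 = 6.503×10^-8 m⁴.
Shear stress varies linearly with radius: τ = T·r/J = 57.37 × 0.00923 / 6.503×10^-8 = 8.144×10^6 Pa.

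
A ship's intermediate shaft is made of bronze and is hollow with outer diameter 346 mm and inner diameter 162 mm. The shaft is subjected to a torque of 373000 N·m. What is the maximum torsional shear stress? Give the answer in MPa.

48.2 MPa

J = π(d_o⁴ − d_i⁴)/32 = π(0.346⁴ − 0.162⁴)/32 = 1.339×10^-3 m⁴.
τ_max = T·r/J = 373000 × 0.173 / 1.339×10^-3 = 4.818×10^7 Pa.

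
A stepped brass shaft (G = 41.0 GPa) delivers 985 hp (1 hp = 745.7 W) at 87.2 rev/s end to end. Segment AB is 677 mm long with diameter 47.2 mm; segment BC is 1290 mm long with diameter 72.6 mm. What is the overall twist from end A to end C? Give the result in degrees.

ω = 2π·87.2 = 547.9 rad/s, so T = P/ω = 985×745.7 / 547.9 = 1341 N·m.
J_AB = π(0.0472)⁴/32 = 4.87×10^-7 m⁴; J_BC = π(0.0726)⁴/32 = 2.73×10^-6 m⁴.
θ = (T/G)·Σ L_i/J_i = (1341/41.0×10⁹)·(0.677/4.87×10^-7 + 1.29/2.73×10^-6) = 0.06090 rad.

3.49°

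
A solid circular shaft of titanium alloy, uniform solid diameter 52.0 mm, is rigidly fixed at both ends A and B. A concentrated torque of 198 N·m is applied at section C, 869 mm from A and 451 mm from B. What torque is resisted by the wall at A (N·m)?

67.6 N·m

With uniform GJ and both ends fixed, compatibility θ_AC = θ_CB gives T_A·a = T_B·b, together with T_A + T_B = T₀.
T_A = T₀·b/(a+b) = 198.0·451/1320 = 67.65 N·m; T_B = 130.4 N·m.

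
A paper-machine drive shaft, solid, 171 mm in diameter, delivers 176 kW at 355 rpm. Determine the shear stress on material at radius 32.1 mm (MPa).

ω = 2π·355/60 = 37.18 rad/s, so T = P/ω = 176×10³ / 37.18 = 4734 N·m.
J = πd⁴/32 = π(0.171)⁴/32 = 8.394×10^-5 m⁴.
Shear stress varies linearly with radius: τ = T·r/J = 4734 × 0.0321 / 8.394×10^-5 = 1.810×10^6 Pa.

1.81 MPa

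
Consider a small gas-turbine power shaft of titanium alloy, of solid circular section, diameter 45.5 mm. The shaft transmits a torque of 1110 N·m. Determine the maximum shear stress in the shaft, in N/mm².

60.0 N/mm²

J = πd⁴/32 = π(0.0455)⁴/32 = 4.208×10^-7 m⁴.
τ_max = T·r/J = 1110 × 0.0227 / 4.208×10^-7 = 6.001×10^7 Pa.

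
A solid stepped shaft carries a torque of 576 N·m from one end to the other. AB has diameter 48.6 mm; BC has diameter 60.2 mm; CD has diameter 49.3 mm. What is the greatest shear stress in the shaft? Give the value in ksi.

Under the same torque, τ_max = 16T/(πd³) is largest where d is smallest — segment AB (d = 48.6 mm).
τ_max = 16·576.0/(π·(0.0486)³) = 2.556×10^7 Pa.

3.71 ksi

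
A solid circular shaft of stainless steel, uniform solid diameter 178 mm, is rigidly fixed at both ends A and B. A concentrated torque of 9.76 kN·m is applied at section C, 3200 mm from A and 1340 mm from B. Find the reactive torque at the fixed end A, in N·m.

With uniform GJ and both ends fixed, compatibility θ_AC = θ_CB gives T_A·a = T_B·b, together with T_A + T_B = T₀.
T_A = T₀·b/(a+b) = 9760·1340/4540 = 2881 N·m; T_B = 6879 N·m.

2880 N·m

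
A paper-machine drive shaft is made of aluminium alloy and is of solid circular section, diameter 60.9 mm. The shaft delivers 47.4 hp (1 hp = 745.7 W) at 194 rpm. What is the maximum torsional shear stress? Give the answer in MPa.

ω = 2π·194/60 = 20.32 rad/s, so T = P/ω = 47.4×745.7 / 20.32 = 1740 N·m.
J = πd⁴/32 = π(0.0609)⁴/32 = 1.350×10^-6 m⁴.
τ_max = T·r/J = 1740 × 0.0304 / 1.350×10^-6 = 3.923×10^7 Pa.

39.2 MPa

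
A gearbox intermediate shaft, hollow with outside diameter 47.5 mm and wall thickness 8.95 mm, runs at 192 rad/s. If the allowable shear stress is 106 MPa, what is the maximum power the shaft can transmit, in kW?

364 kW

J = π(d_o⁴ − d_i⁴)/32 = π(0.0475⁴ − 0.0296⁴)/32 = 4.244×10^-7 m⁴.
T_max = τ_allow·J/r = 1.06×10^8 × 4.244×10^-7 / 0.0238 = 1894 N·m.
ω = 192 rad/s, so P_max = T_max·ω = 3.637×10^5 W.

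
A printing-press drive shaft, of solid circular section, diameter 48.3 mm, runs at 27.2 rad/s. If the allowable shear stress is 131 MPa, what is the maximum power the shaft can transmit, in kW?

78.8 kW

J = πd⁴/32 = π(0.0483)⁴/32 = 5.343×10^-7 m⁴.
T_max = τ_allow·J/r = 1.31×10^8 × 5.343×10^-7 / 0.0241 = 2898 N·m.
ω = 27.2 rad/s, so P_max = T_max·ω = 7.883×10^4 W.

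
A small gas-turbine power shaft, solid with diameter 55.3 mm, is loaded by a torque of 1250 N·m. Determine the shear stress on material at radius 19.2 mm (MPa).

J = πd⁴/32 = π(0.0553)⁴/32 = 9.181×10^-7 m⁴.
Shear stress varies linearly with radius: τ = T·r/J = 1250 × 0.0192 / 9.181×10^-7 = 2.614×10^7 Pa.

26.1 MPa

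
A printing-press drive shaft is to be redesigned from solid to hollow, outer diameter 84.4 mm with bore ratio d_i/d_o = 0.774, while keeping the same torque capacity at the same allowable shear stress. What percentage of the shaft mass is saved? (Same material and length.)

Equal τ_max and T ⇒ the solid shaft needs d_s³ = d_o³(1−k⁴), so d_s = 84.4·(1−0.774⁴)^(1/3) = 72.78 mm.
Area ratio A_h/A_s = d_o²(1−k²)/d_s² = (1−k²)/(1−k⁴)^(2/3) = 0.5392.
Mass saving = 1 − 0.5392 = 46.1 %.

46.1 %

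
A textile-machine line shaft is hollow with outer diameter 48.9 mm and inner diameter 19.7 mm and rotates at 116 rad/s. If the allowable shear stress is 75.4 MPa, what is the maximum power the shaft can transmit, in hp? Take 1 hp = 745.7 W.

262 hp

J = π(d_o⁴ − d_i⁴)/32 = π(0.0489⁴ − 0.0197⁴)/32 = 5.466×10^-7 m⁴.
T_max = τ_allow·J/r = 7.54×10^7 × 5.466×10^-7 / 0.0244 = 1686 N·m.
ω = 116 rad/s, so P_max = T_max·ω = 1.955×10^5 W.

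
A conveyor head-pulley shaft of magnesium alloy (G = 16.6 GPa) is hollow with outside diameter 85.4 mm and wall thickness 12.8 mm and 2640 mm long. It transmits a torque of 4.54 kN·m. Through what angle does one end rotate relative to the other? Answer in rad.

J = π(d_o⁴ − d_i⁴)/32 = π(0.0854⁴ − 0.0598⁴)/32 = 3.966×10^-6 m⁴.
θ = T·L/(G·J) = 4540 × 2.64 / (16.6×10⁹ × 3.966×10^-6) = 0.1820 rad.

0.182 rad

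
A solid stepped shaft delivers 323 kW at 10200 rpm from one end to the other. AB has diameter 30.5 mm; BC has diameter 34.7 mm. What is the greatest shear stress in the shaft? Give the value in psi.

ω = 2π·10200/60 = 1068 rad/s, so T = P/ω = 323×10³ / 1068 = 302.4 N·m.
Under the same torque, τ_max = 16T/(πd³) is largest where d is smallest — segment AB (d = 30.5 mm).
τ_max = 16·302.4/(π·(0.0305)³) = 5.428×10^7 Pa.

7870 psi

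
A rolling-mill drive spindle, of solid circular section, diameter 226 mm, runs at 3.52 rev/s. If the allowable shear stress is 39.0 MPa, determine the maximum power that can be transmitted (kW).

1950 kW

J = πd⁴/32 = π(0.226)⁴/32 = 2.561×10^-4 m⁴.
T_max = τ_allow·J/r = 3.90×10^7 × 2.561×10^-4 / 0.113 = 88390 N·m.
ω = 2π·3.52 = 22.12 rad/s, so P_max = T_max·ω = 1.955×10^6 W.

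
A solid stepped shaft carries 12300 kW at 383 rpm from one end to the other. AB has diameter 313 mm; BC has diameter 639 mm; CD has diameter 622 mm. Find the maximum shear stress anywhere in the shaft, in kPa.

50900 kPa

ω = 2π·383/60 = 40.11 rad/s, so T = P/ω = 12300×10³ / 40.11 = 306700 N·m.
Under the same torque, τ_max = 16T/(πd³) is largest where d is smallest — segment AB (d = 313 mm).
τ_max = 16·306700/(π·(0.313)³) = 5.093×10^7 Pa.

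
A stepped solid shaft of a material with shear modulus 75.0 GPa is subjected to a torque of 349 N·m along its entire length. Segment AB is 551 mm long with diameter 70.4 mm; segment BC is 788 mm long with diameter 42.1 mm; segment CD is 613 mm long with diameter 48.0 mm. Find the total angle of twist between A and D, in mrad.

J_AB = π(0.0704)⁴/32 = 2.41×10^-6 m⁴; J_BC = π(0.0421)⁴/32 = 3.08×10^-7 m⁴; J_CD = π(0.0480)⁴/32 = 5.21×10^-7 m⁴.
θ = (T/G)·Σ L_i/J_i = (349.0/75.0×10⁹)·(0.551/2.41×10^-6 + 0.788/3.08×10^-7 + 0.613/5.21×10^-7) = 0.01843 rad.

18.4 mrad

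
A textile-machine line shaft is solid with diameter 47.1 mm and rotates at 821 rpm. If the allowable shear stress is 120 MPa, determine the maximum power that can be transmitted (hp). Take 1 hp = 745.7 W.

J = πd⁴/32 = π(0.0471)⁴/32 = 4.832×10^-7 m⁴.
T_max = τ_allow·J/r = 1.20×10^8 × 4.832×10^-7 / 0.0236 = 2462 N·m.
ω = 2π·821/60 = 85.97 rad/s, so P_max = T_max·ω = 2.117×10^5 W.

284 hp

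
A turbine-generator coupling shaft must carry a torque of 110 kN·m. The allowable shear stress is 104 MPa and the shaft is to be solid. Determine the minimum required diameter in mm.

175 mm

For a solid shaft τ_max = 16T/(πd³), so d = (16T/(π τ_allow))^(1/3) = (16·110000/(π·1.04×10^8))^(1/3) = 0.1753 m.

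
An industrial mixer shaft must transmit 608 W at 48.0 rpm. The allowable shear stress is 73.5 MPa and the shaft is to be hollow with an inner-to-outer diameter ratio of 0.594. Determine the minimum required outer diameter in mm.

ω = 2π·48.0/60 = 5.027 rad/s, so T = P/ω = 608 / 5.027 = 121.0 N·m.
For a hollow shaft with d_i/d_o = 0.594: τ_max = 16T/(π d_o³ (1−k⁴)), so d_o = [16T/(π τ_allow (1−k⁴))]^(1/3) = [16·121.0/(π·7.35×10^7·0.8755)]^(1/3) = 0.02123 m.

21.2 mm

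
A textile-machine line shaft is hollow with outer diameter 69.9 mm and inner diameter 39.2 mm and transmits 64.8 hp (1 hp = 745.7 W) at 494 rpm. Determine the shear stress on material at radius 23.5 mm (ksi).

1.51 ksi

ω = 2π·494/60 = 51.73 rad/s, so T = P/ω = 64.8×745.7 / 51.73 = 934.1 N·m.
J = π(d_o⁴ − d_i⁴)/32 = π(0.0699⁴ − 0.0392⁴)/32 = 2.112×10^-6 m⁴.
Shear stress varies linearly with radius: τ = T·r/J = 934.1 × 0.0235 / 2.112×10^-6 = 1.039×10^7 Pa.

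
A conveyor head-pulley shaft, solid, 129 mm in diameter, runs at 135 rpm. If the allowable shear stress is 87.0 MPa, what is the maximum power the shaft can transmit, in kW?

J = πd⁴/32 = π(0.129)⁴/32 = 2.719×10^-5 m⁴.
T_max = τ_allow·J/r = 8.70×10^7 × 2.719×10^-5 / 0.0645 = 36670 N·m.
ω = 2π·135/60 = 14.14 rad/s, so P_max = T_max·ω = 5.184×10^5 W.

518 kW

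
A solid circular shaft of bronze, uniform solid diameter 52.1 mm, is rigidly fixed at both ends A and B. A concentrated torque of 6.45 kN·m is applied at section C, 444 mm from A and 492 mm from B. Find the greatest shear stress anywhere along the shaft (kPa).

With uniform GJ and both ends fixed, compatibility θ_AC = θ_CB gives T_A·a = T_B·b, together with T_A + T_B = T₀.
T_A = T₀·b/(a+b) = 6450·492/936.0 = 3390 N·m; T_B = 3060 N·m.
τ in each portion: τ_AC = 1.22×10^8 Pa, τ_CB = 1.10×10^8 Pa; maximum is in AC.
τ_max = T_AC·r/J = 3390·0.0261/7.23×10^-7 = 1.221×10^8 Pa.

122000 kPa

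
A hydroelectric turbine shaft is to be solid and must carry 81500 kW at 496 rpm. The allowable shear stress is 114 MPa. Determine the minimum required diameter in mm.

ω = 2π·496/60 = 51.94 rad/s, so T = P/ω = 81500×10³ / 51.94 = 1.569e6 N·m.
For a solid shaft τ_max = 16T/(πd³), so d = (16T/(π τ_allow))^(1/3) = (16·1.569e6/(π·1.14×10^8))^(1/3) = 0.4123 m.

412 mm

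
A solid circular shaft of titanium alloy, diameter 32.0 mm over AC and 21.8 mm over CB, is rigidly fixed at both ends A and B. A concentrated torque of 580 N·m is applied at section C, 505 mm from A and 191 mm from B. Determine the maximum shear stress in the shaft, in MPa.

Compatibility: T_A·a/J_AC = T_B·b/J_CB with T_A + T_B = T₀.
J_AC = 1.03×10^-7 m⁴, J_CB = 2.22×10^-8 m⁴, so T_A = T₀·(J_AC/a)/((J_AC/a)+(J_CB/b)) = 369.5 N·m, T_B = 210.5 N·m.
τ in each portion: τ_AC = 5.74×10^7 Pa, τ_CB = 1.03×10^8 Pa; maximum is in CB.
τ_max = T_CB·r/J = 210.5·0.0109/2.22×10^-8 = 1.035×10^8 Pa.

103 MPa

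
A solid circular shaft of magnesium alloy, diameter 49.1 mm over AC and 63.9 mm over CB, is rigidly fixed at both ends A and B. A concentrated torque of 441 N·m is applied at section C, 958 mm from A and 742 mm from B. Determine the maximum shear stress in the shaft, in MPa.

Compatibility: T_A·a/J_AC = T_B·b/J_CB with T_A + T_B = T₀.
J_AC = 5.71×10^-7 m⁴, J_CB = 1.64×10^-6 m⁴, so T_A = T₀·(J_AC/a)/((J_AC/a)+(J_CB/b)) = 93.76 N·m, T_B = 347.2 N·m.
τ in each portion: τ_AC = 4.03×10^6 Pa, τ_CB = 6.78×10^6 Pa; maximum is in CB.
τ_max = T_CB·r/J = 347.2·0.0319/1.64×10^-6 = 6.778×10^6 Pa.

6.78 MPa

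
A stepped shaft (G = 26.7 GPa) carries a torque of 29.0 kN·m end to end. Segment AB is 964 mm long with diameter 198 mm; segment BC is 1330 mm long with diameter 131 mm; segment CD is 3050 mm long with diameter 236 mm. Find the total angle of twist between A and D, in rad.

0.0678 rad

J_AB = π(0.198)⁴/32 = 1.51×10^-4 m⁴; J_BC = π(0.131)⁴/32 = 2.89×10^-5 m⁴; J_CD = π(0.236)⁴/32 = 3.05×10^-4 m⁴.
θ = (T/G)·Σ L_i/J_i = (29000/26.7×10⁹)·(0.964/1.51×10^-4 + 1.33/2.89×10^-5 + 3.05/3.05×10^-4) = 0.06778 rad.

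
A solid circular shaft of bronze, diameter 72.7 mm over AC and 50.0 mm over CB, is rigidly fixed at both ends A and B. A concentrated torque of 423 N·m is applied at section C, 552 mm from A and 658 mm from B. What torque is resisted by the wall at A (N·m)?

356 N·m

Compatibility: T_A·a/J_AC = T_B·b/J_CB with T_A + T_B = T₀.
J_AC = 2.74×10^-6 m⁴, J_CB = 6.14×10^-7 m⁴, so T_A = T₀·(J_AC/a)/((J_AC/a)+(J_CB/b)) = 356.2 N·m, T_B = 66.85 N·m.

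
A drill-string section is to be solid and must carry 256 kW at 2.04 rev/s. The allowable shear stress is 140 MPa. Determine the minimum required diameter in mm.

ω = 2π·2.04 = 12.82 rad/s, so T = P/ω = 256×10³ / 12.82 = 19970 N·m.
For a solid shaft τ_max = 16T/(πd³), so d = (16T/(π τ_allow))^(1/3) = (16·19970/(π·1.40×10^8))^(1/3) = 0.08990 m.

89.9 mm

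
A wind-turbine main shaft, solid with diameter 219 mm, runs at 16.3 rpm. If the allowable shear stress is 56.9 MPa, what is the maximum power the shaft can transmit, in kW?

200 kW

J = πd⁴/32 = π(0.219)⁴/32 = 2.258×10^-4 m⁴.
T_max = τ_allow·J/r = 5.69×10^7 × 2.258×10^-4 / 0.110 = 117300 N·m.
ω = 2π·16.3/60 = 1.707 rad/s, so P_max = T_max·ω = 2.003×10^5 W.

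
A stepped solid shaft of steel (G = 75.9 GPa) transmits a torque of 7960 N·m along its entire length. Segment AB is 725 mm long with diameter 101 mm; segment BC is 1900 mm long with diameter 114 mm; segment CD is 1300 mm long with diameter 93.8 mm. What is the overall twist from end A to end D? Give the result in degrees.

2.14°

J_AB = π(0.101)⁴/32 = 1.02×10^-5 m⁴; J_BC = π(0.114)⁴/32 = 1.66×10^-5 m⁴; J_CD = π(0.0938)⁴/32 = 7.60×10^-6 m⁴.
θ = (T/G)·Σ L_i/J_i = (7960/75.9×10⁹)·(0.725/1.02×10^-5 + 1.90/1.66×10^-5 + 1.30/7.60×10^-6) = 0.03740 rad.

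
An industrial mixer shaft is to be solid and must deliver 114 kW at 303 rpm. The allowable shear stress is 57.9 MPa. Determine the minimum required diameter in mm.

ω = 2π·303/60 = 31.73 rad/s, so T = P/ω = 114×10³ / 31.73 = 3593 N·m.
For a solid shaft τ_max = 16T/(πd³), so d = (16T/(π τ_allow))^(1/3) = (16·3593/(π·5.79×10^7))^(1/3) = 0.06811 m.

68.1 mm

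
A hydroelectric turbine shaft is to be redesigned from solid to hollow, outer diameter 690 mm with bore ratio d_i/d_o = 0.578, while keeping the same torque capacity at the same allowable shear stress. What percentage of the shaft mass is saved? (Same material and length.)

Equal τ_max and T ⇒ the solid shaft needs d_s³ = d_o³(1−k⁴), so d_s = 690·(1−0.578⁴)^(1/3) = 663.3 mm.
Area ratio A_h/A_s = d_o²(1−k²)/d_s² = (1−k²)/(1−k⁴)^(2/3) = 0.7206.
Mass saving = 1 − 0.7206 = 27.9 %.

27.9 %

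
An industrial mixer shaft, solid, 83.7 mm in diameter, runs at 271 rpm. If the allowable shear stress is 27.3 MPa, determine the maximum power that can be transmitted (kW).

J = πd⁴/32 = π(0.0837)⁴/32 = 4.818×10^-6 m⁴.
T_max = τ_allow·J/r = 2.73×10^7 × 4.818×10^-6 / 0.0418 = 3143 N·m.
ω = 2π·271/60 = 28.38 rad/s, so P_max = T_max·ω = 8.920×10^4 W.

89.2 kW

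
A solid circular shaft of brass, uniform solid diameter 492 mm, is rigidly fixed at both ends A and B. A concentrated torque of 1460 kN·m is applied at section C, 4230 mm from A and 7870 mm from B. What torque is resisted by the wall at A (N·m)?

With uniform GJ and both ends fixed, compatibility θ_AC = θ_CB gives T_A·a = T_B·b, together with T_A + T_B = T₀.
T_A = T₀·b/(a+b) = 1.460e6·7870/12100 = 949600 N·m; T_B = 510400 N·m.

950000 N·m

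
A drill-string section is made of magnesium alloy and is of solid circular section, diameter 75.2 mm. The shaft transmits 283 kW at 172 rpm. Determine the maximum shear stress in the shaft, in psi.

27300 psi

ω = 2π·172/60 = 18.01 rad/s, so T = P/ω = 283×10³ / 18.01 = 15710 N·m.
J = πd⁴/32 = π(0.0752)⁴/32 = 3.140×10^-6 m⁴.
τ_max = T·r/J = 15710 × 0.0376 / 3.140×10^-6 = 1.882×10^8 Pa.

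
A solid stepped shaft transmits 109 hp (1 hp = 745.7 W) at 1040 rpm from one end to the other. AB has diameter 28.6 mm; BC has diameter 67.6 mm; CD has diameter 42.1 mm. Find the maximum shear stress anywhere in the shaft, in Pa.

ω = 2π·1040/60 = 108.9 rad/s, so T = P/ω = 109×745.7 / 108.9 = 746.3 N·m.
Under the same torque, τ_max = 16T/(πd³) is largest where d is smallest — segment AB (d = 28.6 mm).
τ_max = 16·746.3/(π·(0.0286)³) = 1.625×10^8 Pa.

1.62e8 Pa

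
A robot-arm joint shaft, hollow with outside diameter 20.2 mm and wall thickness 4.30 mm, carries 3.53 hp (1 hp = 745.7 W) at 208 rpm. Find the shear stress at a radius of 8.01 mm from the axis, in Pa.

ω = 2π·208/60 = 21.78 rad/s, so T = P/ω = 3.53×745.7 / 21.78 = 120.9 N·m.
J = π(d_o⁴ − d_i⁴)/32 = π(0.0202⁴ − 0.0116⁴)/32 = 1.457×10^-8 m⁴.
Shear stress varies linearly with radius: τ = T·r/J = 120.9 × 0.00801 / 1.457×10^-8 = 6.645×10^7 Pa.

6.64e7 Pa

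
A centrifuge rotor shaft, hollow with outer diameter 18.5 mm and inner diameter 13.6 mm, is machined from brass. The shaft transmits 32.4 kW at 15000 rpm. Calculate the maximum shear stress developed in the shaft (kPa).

ω = 2π·15000/60 = 1571 rad/s, so T = P/ω = 32.4×10³ / 1571 = 20.63 N·m.
J = π(d_o⁴ − d_i⁴)/32 = π(0.0185⁴ − 0.0136⁴)/32 = 8.141×10^-9 m⁴.
τ_max = T·r/J = 20.63 × 0.00925 / 8.141×10^-9 = 2.344×10^7 Pa.

23400 kPa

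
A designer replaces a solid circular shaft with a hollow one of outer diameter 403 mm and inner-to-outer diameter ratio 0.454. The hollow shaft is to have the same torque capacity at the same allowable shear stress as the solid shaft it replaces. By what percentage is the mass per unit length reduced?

Equal τ_max and T ⇒ the solid shaft needs d_s³ = d_o³(1−k⁴), so d_s = 403·(1−0.454⁴)^(1/3) = 397.2 mm.
Area ratio A_h/A_s = d_o²(1−k²)/d_s² = (1−k²)/(1−k⁴)^(2/3) = 0.8172.
Mass saving = 1 − 0.8172 = 18.3 %.

18.3 %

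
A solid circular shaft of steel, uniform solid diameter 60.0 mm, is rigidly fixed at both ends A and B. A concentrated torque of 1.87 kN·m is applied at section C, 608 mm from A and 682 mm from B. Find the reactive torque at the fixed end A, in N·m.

989 N·m

With uniform GJ and both ends fixed, compatibility θ_AC = θ_CB gives T_A·a = T_B·b, together with T_A + T_B = T₀.
T_A = T₀·b/(a+b) = 1870·682/1290 = 988.6 N·m; T_B = 881.4 N·m.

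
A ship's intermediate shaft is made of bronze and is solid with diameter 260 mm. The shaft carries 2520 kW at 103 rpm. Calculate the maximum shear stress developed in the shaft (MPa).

ω = 2π·103/60 = 10.79 rad/s, so T = P/ω = 2520×10³ / 10.79 = 233600 N·m.
J = πd⁴/32 = π(0.260)⁴/32 = 4.486×10^-4 m⁴.
τ_max = T·r/J = 233600 × 0.130 / 4.486×10^-4 = 6.770×10^7 Pa.

67.7 MPa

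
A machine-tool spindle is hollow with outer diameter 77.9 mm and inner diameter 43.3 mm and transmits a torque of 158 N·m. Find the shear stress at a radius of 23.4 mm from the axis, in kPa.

J = π(d_o⁴ − d_i⁴)/32 = π(0.0779⁴ − 0.0433⁴)/32 = 3.270×10^-6 m⁴.
Shear stress varies linearly with radius: τ = T·r/J = 158.0 × 0.0234 / 3.270×10^-6 = 1.131×10^6 Pa.

1130 kPa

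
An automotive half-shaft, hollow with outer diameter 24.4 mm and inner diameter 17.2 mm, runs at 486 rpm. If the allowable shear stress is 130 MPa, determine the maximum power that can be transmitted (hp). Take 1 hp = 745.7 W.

J = π(d_o⁴ − d_i⁴)/32 = π(0.0244⁴ − 0.0172⁴)/32 = 2.621×10^-8 m⁴.
T_max = τ_allow·J/r = 1.30×10^8 × 2.621×10^-8 / 0.0122 = 279.2 N·m.
ω = 2π·486/60 = 50.89 rad/s, so P_max = T_max·ω = 1.421×10^4 W.

19.1 hp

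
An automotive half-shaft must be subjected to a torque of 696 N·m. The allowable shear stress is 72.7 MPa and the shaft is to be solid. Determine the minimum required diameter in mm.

For a solid shaft τ_max = 16T/(πd³), so d = (16T/(π τ_allow))^(1/3) = (16·696.0/(π·7.27×10^7))^(1/3) = 0.03653 m.

36.5 mm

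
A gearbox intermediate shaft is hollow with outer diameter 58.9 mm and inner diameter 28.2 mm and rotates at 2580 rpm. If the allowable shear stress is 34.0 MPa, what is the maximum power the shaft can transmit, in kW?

349 kW

J = π(d_o⁴ − d_i⁴)/32 = π(0.0589⁴ − 0.0282⁴)/32 = 1.119×10^-6 m⁴.
T_max = τ_allow·J/r = 3.40×10^7 × 1.119×10^-6 / 0.0295 = 1292 N·m.
ω = 2π·2580/60 = 270.2 rad/s, so P_max = T_max·ω = 3.492×10^5 W.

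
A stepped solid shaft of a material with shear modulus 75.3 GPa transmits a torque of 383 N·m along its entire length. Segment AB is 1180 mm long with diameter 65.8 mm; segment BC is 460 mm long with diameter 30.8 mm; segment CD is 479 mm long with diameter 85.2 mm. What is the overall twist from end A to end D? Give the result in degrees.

1.73°

J_AB = π(0.0658)⁴/32 = 1.84×10^-6 m⁴; J_BC = π(0.0308)⁴/32 = 8.83×10^-8 m⁴; J_CD = π(0.0852)⁴/32 = 5.17×10^-6 m⁴.
θ = (T/G)·Σ L_i/J_i = (383.0/75.3×10⁹)·(1.18/1.84×10^-6 + 0.460/8.83×10^-8 + 0.479/5.17×10^-6) = 0.03021 rad.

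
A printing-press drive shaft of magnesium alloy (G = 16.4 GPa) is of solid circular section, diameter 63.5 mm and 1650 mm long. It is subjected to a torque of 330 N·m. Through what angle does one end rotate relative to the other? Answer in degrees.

1.19°

J = πd⁴/32 = π(0.0635)⁴/32 = 1.596×10^-6 m⁴.
θ = T·L/(G·J) = 330.0 × 1.65 / (16.4×10⁹ × 1.596×10^-6) = 0.02080 rad.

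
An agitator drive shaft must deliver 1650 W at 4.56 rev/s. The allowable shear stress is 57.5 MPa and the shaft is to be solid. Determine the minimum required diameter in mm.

17.2 mm

ω = 2π·4.56 = 28.65 rad/s, so T = P/ω = 1650 / 28.65 = 57.59 N·m.
For a solid shaft τ_max = 16T/(πd³), so d = (16T/(π τ_allow))^(1/3) = (16·57.59/(π·5.75×10^7))^(1/3) = 0.01721 m.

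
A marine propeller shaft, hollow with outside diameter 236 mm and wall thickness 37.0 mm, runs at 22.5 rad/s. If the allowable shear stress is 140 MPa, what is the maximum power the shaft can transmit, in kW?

J = π(d_o⁴ − d_i⁴)/32 = π(0.236⁴ − 0.162⁴)/32 = 2.369×10^-4 m⁴.
T_max = τ_allow·J/r = 1.40×10^8 × 2.369×10^-4 / 0.118 = 281100 N·m.
ω = 22.5 rad/s, so P_max = T_max·ω = 6.325×10^6 W.

6320 kW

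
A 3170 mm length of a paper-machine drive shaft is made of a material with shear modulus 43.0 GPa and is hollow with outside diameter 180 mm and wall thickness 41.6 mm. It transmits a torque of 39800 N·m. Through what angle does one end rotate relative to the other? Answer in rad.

J = π(d_o⁴ − d_i⁴)/32 = π(0.180⁴ − 0.0968⁴)/32 = 9.444×10^-5 m⁴.
θ = T·L/(G·J) = 39800 × 3.17 / (43.0×10⁹ × 9.444×10^-5) = 0.03107 rad.

0.0311 rad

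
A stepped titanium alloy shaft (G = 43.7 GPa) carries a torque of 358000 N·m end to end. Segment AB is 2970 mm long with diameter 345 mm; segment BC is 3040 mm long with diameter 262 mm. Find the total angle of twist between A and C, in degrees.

4.09°

J_AB = π(0.345)⁴/32 = 1.39×10^-3 m⁴; J_BC = π(0.262)⁴/32 = 4.63×10^-4 m⁴.
θ = (T/G)·Σ L_i/J_i = (358000/43.7×10⁹)·(2.97/1.39×10^-3 + 3.04/4.63×10^-4) = 0.07133 rad.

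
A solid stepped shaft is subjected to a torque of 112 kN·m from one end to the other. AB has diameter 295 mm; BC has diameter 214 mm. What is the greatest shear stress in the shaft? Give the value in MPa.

Under the same torque, τ_max = 16T/(πd³) is largest where d is smallest — segment BC (d = 214 mm).
τ_max = 16·112000/(π·(0.214)³) = 5.820×10^7 Pa.

58.2 MPa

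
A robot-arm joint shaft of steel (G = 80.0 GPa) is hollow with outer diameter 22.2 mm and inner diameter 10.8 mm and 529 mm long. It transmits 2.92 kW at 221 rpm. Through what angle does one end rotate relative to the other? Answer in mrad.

37.1 mrad

ω = 2π·221/60 = 23.14 rad/s, so T = P/ω = 2.92×10³ / 23.14 = 126.2 N·m.
J = π(d_o⁴ − d_i⁴)/32 = π(0.0222⁴ − 0.0108⁴)/32 = 2.251×10^-8 m⁴.
θ = T·L/(G·J) = 126.2 × 0.529 / (80.0×10⁹ × 2.251×10^-8) = 0.03706 rad.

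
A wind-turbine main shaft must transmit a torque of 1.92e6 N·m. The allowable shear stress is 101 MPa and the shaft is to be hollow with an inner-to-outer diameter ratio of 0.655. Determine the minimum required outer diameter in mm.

For a hollow shaft with d_i/d_o = 0.655: τ_max = 16T/(π d_o³ (1−k⁴)), so d_o = [16T/(π τ_allow (1−k⁴))]^(1/3) = [16·1.920e6/(π·1.01×10^8·0.8159)]^(1/3) = 0.4914 m.

491 mm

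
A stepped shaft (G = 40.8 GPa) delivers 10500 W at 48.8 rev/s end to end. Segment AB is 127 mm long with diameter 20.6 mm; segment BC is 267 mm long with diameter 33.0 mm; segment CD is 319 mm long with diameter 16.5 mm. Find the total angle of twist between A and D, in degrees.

2.56°

ω = 2π·48.8 = 306.6 rad/s, so T = P/ω = 10500 / 306.6 = 34.24 N·m.
J_AB = π(0.0206)⁴/32 = 1.77×10^-8 m⁴; J_BC = π(0.0330)⁴/32 = 1.16×10^-7 m⁴; J_CD = π(0.0165)⁴/32 = 7.28×10^-9 m⁴.
θ = (T/G)·Σ L_i/J_i = (34.24/40.8×10⁹)·(0.127/1.77×10^-8 + 0.267/1.16×10^-7 + 0.319/7.28×10^-9) = 0.04475 rad.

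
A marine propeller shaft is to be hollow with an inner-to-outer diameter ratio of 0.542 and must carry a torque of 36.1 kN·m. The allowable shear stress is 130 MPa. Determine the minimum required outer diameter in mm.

For a hollow shaft with d_i/d_o = 0.542: τ_max = 16T/(π d_o³ (1−k⁴)), so d_o = [16T/(π τ_allow (1−k⁴))]^(1/3) = [16·36100/(π·1.30×10^8·0.9137)]^(1/3) = 0.1157 m.

116 mm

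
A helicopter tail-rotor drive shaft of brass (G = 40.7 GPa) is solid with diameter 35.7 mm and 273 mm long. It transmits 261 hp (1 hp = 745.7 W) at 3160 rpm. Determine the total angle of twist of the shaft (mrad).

24.7 mrad

ω = 2π·3160/60 = 330.9 rad/s, so T = P/ω = 261×745.7 / 330.9 = 588.2 N·m.
J = πd⁴/32 = π(0.0357)⁴/32 = 1.595×10^-7 m⁴.
θ = T·L/(G·J) = 588.2 × 0.273 / (40.7×10⁹ × 1.595×10^-7) = 0.02474 rad.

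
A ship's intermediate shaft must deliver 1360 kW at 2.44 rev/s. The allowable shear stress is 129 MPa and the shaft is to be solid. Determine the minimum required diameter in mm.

152 mm

ω = 2π·2.44 = 15.33 rad/s, so T = P/ω = 1360×10³ / 15.33 = 88710 N·m.
For a solid shaft τ_max = 16T/(πd³), so d = (16T/(π τ_allow))^(1/3) = (16·88710/(π·1.29×10^8))^(1/3) = 0.1519 m.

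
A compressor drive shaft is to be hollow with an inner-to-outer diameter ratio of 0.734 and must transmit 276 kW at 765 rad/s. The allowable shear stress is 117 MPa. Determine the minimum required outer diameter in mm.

28.1 mm

ω = 765 rad/s, so T = P/ω = 276×10³ / 765.0 = 360.8 N·m.
For a hollow shaft with d_i/d_o = 0.734: τ_max = 16T/(π d_o³ (1−k⁴)), so d_o = [16T/(π τ_allow (1−k⁴))]^(1/3) = [16·360.8/(π·1.17×10^8·0.7097)]^(1/3) = 0.02807 m.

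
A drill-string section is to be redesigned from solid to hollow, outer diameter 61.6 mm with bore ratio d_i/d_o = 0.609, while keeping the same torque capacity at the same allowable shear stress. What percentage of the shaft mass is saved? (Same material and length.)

30.6 %

Equal τ_max and T ⇒ the solid shaft needs d_s³ = d_o³(1−k⁴), so d_s = 61.6·(1−0.609⁴)^(1/3) = 58.64 mm.
Area ratio A_h/A_s = d_o²(1−k²)/d_s² = (1−k²)/(1−k⁴)^(2/3) = 0.6943.
Mass saving = 1 − 0.6943 = 30.6 %.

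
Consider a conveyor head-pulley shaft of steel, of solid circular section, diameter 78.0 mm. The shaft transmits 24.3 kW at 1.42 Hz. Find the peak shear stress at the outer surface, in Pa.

ω = 2π·1.42 = 8.922 rad/s, so T = P/ω = 24.3×10³ / 8.922 = 2724 N·m.
J = πd⁴/32 = π(0.0780)⁴/32 = 3.634×10^-6 m⁴.
τ_max = T·r/J = 2724 × 0.0390 / 3.634×10^-6 = 2.923×10^7 Pa.

2.92e7 Pa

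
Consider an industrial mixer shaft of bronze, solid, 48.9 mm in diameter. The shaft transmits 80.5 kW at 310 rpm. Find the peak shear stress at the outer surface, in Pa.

ω = 2π·310/60 = 32.46 rad/s, so T = P/ω = 80.5×10³ / 32.46 = 2480 N·m.
J = πd⁴/32 = π(0.0489)⁴/32 = 5.614×10^-7 m⁴.
τ_max = T·r/J = 2480 × 0.0244 / 5.614×10^-7 = 1.080×10^8 Pa.

1.08e8 Pa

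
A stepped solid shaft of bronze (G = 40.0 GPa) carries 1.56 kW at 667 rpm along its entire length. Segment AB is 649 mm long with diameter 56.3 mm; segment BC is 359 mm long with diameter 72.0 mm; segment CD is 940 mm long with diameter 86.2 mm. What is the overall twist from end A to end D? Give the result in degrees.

ω = 2π·667/60 = 69.85 rad/s, so T = P/ω = 1.56×10³ / 69.85 = 22.33 N·m.
J_AB = π(0.0563)⁴/32 = 9.86×10^-7 m⁴; J_BC = π(0.0720)⁴/32 = 2.64×10^-6 m⁴; J_CD = π(0.0862)⁴/32 = 5.42×10^-6 m⁴.
θ = (T/G)·Σ L_i/J_i = (22.33/40.0×10⁹)·(0.649/9.86×10^-7 + 0.359/2.64×10^-6 + 0.940/5.42×10^-6) = 5.402×10^-4 rad.

0.0310°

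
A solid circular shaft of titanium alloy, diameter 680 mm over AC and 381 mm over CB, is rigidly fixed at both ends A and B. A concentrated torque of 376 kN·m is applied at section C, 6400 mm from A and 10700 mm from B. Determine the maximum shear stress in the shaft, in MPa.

Compatibility: T_A·a/J_AC = T_B·b/J_CB with T_A + T_B = T₀.
J_AC = 0.0210 m⁴, J_CB = 2.07×10^-3 m⁴, so T_A = T₀·(J_AC/a)/((J_AC/a)+(J_CB/b)) = 355100 N·m, T_B = 20930 N·m.
τ in each portion: τ_AC = 5.75×10^6 Pa, τ_CB = 1.93×10^6 Pa; maximum is in AC.
τ_max = T_AC·r/J = 355100·0.340/0.0210 = 5.751×10^6 Pa.

5.75 MPa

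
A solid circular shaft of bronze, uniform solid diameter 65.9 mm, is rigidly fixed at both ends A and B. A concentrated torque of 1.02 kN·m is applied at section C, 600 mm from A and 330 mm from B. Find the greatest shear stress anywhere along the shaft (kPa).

With uniform GJ and both ends fixed, compatibility θ_AC = θ_CB gives T_A·a = T_B·b, together with T_A + T_B = T₀.
T_A = T₀·b/(a+b) = 1020·330/930.0 = 361.9 N·m; T_B = 658.1 N·m.
τ in each portion: τ_AC = 6.44×10^6 Pa, τ_CB = 1.17×10^7 Pa; maximum is in CB.
τ_max = T_CB·r/J = 658.1·0.0330/1.85×10^-6 = 1.171×10^7 Pa.

11700 kPa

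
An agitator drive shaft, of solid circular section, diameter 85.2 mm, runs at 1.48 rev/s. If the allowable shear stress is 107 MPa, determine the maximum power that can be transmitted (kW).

J = πd⁴/32 = π(0.0852)⁴/32 = 5.173×10^-6 m⁴.
T_max = τ_allow·J/r = 1.07×10^8 × 5.173×10^-6 / 0.0426 = 12990 N·m.
ω = 2π·1.48 = 9.299 rad/s, so P_max = T_max·ω = 1.208×10^5 W.

121 kW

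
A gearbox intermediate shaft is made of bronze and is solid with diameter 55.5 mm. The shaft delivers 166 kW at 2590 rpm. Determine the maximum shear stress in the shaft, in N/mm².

18.2 N/mm²

ω = 2π·2590/60 = 271.2 rad/s, so T = P/ω = 166×10³ / 271.2 = 612.0 N·m.
J = πd⁴/32 = π(0.0555)⁴/32 = 9.315×10^-7 m⁴.
τ_max = T·r/J = 612.0 × 0.0278 / 9.315×10^-7 = 1.823×10^7 Pa.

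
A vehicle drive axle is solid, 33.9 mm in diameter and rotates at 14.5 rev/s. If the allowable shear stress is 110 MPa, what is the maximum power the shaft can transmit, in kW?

J = πd⁴/32 = π(0.0339)⁴/32 = 1.297×10^-7 m⁴.
T_max = τ_allow·J/r = 1.10×10^8 × 1.297×10^-7 / 0.0169 = 841.4 N·m.
ω = 2π·14.5 = 91.11 rad/s, so P_max = T_max·ω = 7.666×10^4 W.

76.7 kW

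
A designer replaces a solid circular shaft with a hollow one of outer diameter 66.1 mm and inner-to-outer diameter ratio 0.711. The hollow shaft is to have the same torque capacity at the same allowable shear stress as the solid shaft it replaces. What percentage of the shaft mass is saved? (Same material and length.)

Equal τ_max and T ⇒ the solid shaft needs d_s³ = d_o³(1−k⁴), so d_s = 66.1·(1−0.711⁴)^(1/3) = 59.91 mm.
Area ratio A_h/A_s = d_o²(1−k²)/d_s² = (1−k²)/(1−k⁴)^(2/3) = 0.6020.
Mass saving = 1 − 0.6020 = 39.8 %.

39.8 %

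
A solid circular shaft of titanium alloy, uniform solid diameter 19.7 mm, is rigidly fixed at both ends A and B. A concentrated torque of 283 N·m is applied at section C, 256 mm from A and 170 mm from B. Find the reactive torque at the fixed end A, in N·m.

113 N·m

With uniform GJ and both ends fixed, compatibility θ_AC = θ_CB gives T_A·a = T_B·b, together with T_A + T_B = T₀.
T_A = T₀·b/(a+b) = 283.0·170/426.0 = 112.9 N·m; T_B = 170.1 N·m.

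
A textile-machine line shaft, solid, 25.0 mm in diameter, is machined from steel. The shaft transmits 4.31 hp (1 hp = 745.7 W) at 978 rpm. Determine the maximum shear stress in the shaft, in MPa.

ω = 2π·978/60 = 102.4 rad/s, so T = P/ω = 4.31×745.7 / 102.4 = 31.38 N·m.
J = πd⁴/32 = π(0.0250)⁴/32 = 3.835×10^-8 m⁴.
τ_max = T·r/J = 31.38 × 0.0125 / 3.835×10^-8 = 1.023×10^7 Pa.

10.2 MPa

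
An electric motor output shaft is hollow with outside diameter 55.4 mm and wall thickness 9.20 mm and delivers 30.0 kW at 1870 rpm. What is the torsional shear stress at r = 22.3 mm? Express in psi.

ω = 2π·1870/60 = 195.8 rad/s, so T = P/ω = 30.0×10³ / 195.8 = 153.2 N·m.
J = π(d_o⁴ − d_i⁴)/32 = π(0.0554⁴ − 0.0370⁴)/32 = 7.408×10^-7 m⁴.
Shear stress varies linearly with radius: τ = T·r/J = 153.2 × 0.0223 / 7.408×10^-7 = 4.612×10^6 Pa.

669 psi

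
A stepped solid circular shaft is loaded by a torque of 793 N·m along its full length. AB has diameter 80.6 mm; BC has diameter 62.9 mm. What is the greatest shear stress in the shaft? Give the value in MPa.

Under the same torque, τ_max = 16T/(πd³) is largest where d is smallest — segment BC (d = 62.9 mm).
τ_max = 16·793.0/(π·(0.0629)³) = 1.623×10^7 Pa.

16.2 MPa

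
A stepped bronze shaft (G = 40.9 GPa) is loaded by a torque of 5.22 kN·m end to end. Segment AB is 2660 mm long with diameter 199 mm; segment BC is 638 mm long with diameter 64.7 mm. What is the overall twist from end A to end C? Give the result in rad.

0.0495 rad

J_AB = π(0.199)⁴/32 = 1.54×10^-4 m⁴; J_BC = π(0.0647)⁴/32 = 1.72×10^-6 m⁴.
θ = (T/G)·Σ L_i/J_i = (5220/40.9×10⁹)·(2.66/1.54×10^-4 + 0.638/1.72×10^-6) = 0.04954 rad.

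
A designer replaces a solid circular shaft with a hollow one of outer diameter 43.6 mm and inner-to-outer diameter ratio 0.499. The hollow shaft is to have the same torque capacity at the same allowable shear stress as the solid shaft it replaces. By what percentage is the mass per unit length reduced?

Equal τ_max and T ⇒ the solid shaft needs d_s³ = d_o³(1−k⁴), so d_s = 43.6·(1−0.499⁴)^(1/3) = 42.68 mm.
Area ratio A_h/A_s = d_o²(1−k²)/d_s² = (1−k²)/(1−k⁴)^(2/3) = 0.7837.
Mass saving = 1 − 0.7837 = 21.6 %.

21.6 %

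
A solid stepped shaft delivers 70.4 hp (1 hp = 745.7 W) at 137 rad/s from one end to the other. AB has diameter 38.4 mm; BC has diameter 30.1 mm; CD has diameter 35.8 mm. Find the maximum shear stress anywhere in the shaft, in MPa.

71.6 MPa

ω = 137 rad/s, so T = P/ω = 70.4×745.7 / 137.0 = 383.2 N·m.
Under the same torque, τ_max = 16T/(πd³) is largest where d is smallest — segment BC (d = 30.1 mm).
τ_max = 16·383.2/(π·(0.0301)³) = 7.156×10^7 Pa.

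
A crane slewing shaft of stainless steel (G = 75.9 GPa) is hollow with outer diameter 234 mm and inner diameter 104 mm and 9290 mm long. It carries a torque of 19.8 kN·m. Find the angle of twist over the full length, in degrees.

J = π(d_o⁴ − d_i⁴)/32 = π(0.234⁴ − 0.104⁴)/32 = 2.829×10^-4 m⁴.
θ = T·L/(G·J) = 19800 × 9.29 / (75.9×10⁹ × 2.829×10^-4) = 8.568×10^-3 rad.

0.491°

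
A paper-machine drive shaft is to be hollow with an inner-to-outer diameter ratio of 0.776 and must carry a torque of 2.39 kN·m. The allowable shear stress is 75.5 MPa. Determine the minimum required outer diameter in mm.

63.2 mm

For a hollow shaft with d_i/d_o = 0.776: τ_max = 16T/(π d_o³ (1−k⁴)), so d_o = [16T/(π τ_allow (1−k⁴))]^(1/3) = [16·2390/(π·7.55×10^7·0.6374)]^(1/3) = 0.06324 m.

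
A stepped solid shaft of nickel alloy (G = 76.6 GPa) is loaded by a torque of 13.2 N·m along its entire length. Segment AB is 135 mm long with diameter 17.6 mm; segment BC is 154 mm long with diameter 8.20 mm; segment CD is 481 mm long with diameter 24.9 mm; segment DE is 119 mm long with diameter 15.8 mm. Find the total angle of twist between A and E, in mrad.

J_AB = π(0.0176)⁴/32 = 9.42×10^-9 m⁴; J_BC = π(0.00820)⁴/32 = 4.44×10^-10 m⁴; J_CD = π(0.0249)⁴/32 = 3.77×10^-8 m⁴; J_DE = π(0.0158)⁴/32 = 6.12×10^-9 m⁴.
θ = (T/G)·Σ L_i/J_i = (13.20/76.6×10⁹)·(0.135/9.42×10^-9 + 0.154/4.44×10^-10 + 0.481/3.77×10^-8 + 0.119/6.12×10^-9) = 0.06781 rad.

67.8 mrad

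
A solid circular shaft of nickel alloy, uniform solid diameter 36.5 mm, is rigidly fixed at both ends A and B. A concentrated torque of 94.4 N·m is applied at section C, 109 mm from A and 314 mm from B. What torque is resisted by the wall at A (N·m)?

70.1 N·m

With uniform GJ and both ends fixed, compatibility θ_AC = θ_CB gives T_A·a = T_B·b, together with T_A + T_B = T₀.
T_A = T₀·b/(a+b) = 94.40·314/423.0 = 70.07 N·m; T_B = 24.33 N·m.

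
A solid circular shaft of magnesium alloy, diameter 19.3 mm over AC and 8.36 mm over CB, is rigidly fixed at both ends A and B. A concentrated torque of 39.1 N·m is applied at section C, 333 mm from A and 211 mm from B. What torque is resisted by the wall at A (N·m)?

Compatibility: T_A·a/J_AC = T_B·b/J_CB with T_A + T_B = T₀.
J_AC = 1.36×10^-8 m⁴, J_CB = 4.80×10^-10 m⁴, so T_A = T₀·(J_AC/a)/((J_AC/a)+(J_CB/b)) = 37.04 N·m, T_B = 2.058 N·m.

37.0 N·m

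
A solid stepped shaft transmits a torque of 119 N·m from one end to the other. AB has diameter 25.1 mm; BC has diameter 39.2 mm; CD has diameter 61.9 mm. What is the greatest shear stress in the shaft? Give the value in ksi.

5.56 ksi

Under the same torque, τ_max = 16T/(πd³) is largest where d is smallest — segment AB (d = 25.1 mm).
τ_max = 16·119.0/(π·(0.0251)³) = 3.833×10^7 Pa.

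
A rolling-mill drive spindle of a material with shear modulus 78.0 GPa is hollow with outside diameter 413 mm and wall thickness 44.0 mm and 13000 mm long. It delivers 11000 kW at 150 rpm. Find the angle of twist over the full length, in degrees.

ω = 2π·150/60 = 15.71 rad/s, so T = P/ω = 11000×10³ / 15.71 = 700300 N·m.
J = π(d_o⁴ − d_i⁴)/32 = π(0.413⁴ − 0.325⁴)/32 = 1.761×10^-3 m⁴.
θ = T·L/(G·J) = 700300 × 13.0 / (78.0×10⁹ × 1.761×10^-3) = 0.06628 rad.

3.80°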